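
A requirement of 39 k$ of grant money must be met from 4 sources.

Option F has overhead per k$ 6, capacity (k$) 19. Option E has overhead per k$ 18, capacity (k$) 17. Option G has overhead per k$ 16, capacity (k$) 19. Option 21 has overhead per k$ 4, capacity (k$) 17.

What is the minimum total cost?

230

Cheapest first:
Option 21 (4): use full 17 — 22 k$ to go.
Take 19 from Option F at 6 — need 3 more.
Take 3 from Option G at 16 to finish.
Option E: unused.
Cost = 17×4 + 19×6 + 3×16 = 230.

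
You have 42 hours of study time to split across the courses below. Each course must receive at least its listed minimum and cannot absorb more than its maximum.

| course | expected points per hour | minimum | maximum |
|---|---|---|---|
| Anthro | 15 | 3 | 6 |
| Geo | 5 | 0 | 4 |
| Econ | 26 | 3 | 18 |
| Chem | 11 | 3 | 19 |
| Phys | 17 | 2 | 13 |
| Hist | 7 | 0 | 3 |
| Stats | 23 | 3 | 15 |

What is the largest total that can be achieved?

942

Meeting every minimum uses 3+0+3+3+2+0+3 = 14 hours, leaving 28.
Rank by expected points per hour: Econ 26 > Stats 23 > Phys 17 > Anthro 15 > Chem 11 > Hist 7 > Geo 5.
Econ takes 15 more to reach its cap of 18 ; 13 left.
Stats takes 12 more to reach its cap of 15 ; 1 left.
Phys has room for 11 more but only 1 remain, so it gets 3.
Total = 15×3 + 26×18 + 11×3 + 17×3 + 23×15 = 942.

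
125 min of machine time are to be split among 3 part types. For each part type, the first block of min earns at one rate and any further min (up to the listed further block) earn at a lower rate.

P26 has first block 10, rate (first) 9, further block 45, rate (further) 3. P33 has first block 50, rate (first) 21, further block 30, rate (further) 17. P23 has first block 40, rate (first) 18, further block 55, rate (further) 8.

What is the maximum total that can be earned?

Rank every tier by rate: P33/T1 21 > P23/T1 18 > P33/T2 17 > P26/T1 9 > P23/T2 8 > P26/T2 3.
P33 T1 at 21: fill all 50 ; 75 left.
P23/T1 (18): +40 ; 35 left.
P33 T2 at 17: fill all 30 ; 5 left.
P26/T1: +5 of 10 at 9; pool empty.
Total = 21×50 + 18×40 + 17×30 + 9×5 = 2325.

2325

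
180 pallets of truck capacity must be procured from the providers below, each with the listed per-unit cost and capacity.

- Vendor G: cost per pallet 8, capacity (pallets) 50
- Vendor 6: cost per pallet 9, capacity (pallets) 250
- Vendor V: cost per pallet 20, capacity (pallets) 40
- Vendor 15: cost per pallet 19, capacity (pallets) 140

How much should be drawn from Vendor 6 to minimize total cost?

Fill from the cheapest provider first.
Take 50 from Vendor G at 8 — need 130 more.
Vendor 6 at 9: take 130 of its 250 — requirement met.
Vendor 15, Vendor V: unused.

130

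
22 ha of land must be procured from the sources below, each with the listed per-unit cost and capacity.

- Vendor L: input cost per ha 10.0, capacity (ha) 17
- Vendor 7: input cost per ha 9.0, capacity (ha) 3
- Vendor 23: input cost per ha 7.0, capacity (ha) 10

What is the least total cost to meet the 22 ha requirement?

Cheapest first:
Vendor 23 at 7.0: take all 10 ha — 12 still needed.
Vendor 7 at 9.0: take all 3 ha — 9 still needed.
Vendor L at 10.0: take 9 of its 17 — requirement met.
Cost = 10×7.0 + 3×9.0 + 9×10.0 = 187.

187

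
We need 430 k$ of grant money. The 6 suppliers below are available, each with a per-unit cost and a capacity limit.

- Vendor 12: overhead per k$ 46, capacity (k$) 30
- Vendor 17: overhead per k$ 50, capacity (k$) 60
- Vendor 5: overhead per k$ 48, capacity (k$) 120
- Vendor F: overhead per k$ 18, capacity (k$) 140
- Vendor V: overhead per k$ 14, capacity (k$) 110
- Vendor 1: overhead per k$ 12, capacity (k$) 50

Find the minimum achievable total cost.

Cheapest first:
Vendor 1 (12): use full 50 → 380 k$ to go.
Take 110 from Vendor V at 14 → need 270 more.
Vendor F (18): use full 140 → 130 k$ to go.
Vendor 12 at 46: take all 30 k$ → 100 still needed.
Vendor 5 at 48: take 100 of its 120 → requirement met.
Vendor 17: unused.
Cost = 50×12 + 110×14 + 140×18 + 30×46 + 100×48 = 10840.

10840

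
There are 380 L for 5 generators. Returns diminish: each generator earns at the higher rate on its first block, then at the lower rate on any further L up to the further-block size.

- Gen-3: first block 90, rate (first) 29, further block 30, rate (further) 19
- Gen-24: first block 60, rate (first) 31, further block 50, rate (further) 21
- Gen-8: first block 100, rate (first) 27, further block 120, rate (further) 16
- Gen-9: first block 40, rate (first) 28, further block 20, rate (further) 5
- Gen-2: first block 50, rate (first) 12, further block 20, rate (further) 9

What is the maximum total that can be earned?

10070

Rank every tier by rate: Gen-24/first 31 > Gen-3/first 29 > Gen-9/first 28 > Gen-8/first 27 > Gen-24/second 21 > Gen-3/second 19 > Gen-8/second 16 > Gen-2/first 12 > Gen-2/second 9 > Gen-9/second 5.
Gen-24/first (31): +60 → 320 left.
Gen-3/first (29): +90 → 230 left.
Gen-9/first (28): +40 → 190 left.
Fill Gen-8 first block (100 at 27) → 90 left.
Gen-24/second (21): +50 → 40 left.
Gen-3 second at 19: fill all 30 → 10 left.
Gen-8 second at 16: only 10 left, fill 10.
Total = 31×60 + 29×90 + 28×40 + 27×100 + 21×50 + 19×30 + 16×10 = 10070.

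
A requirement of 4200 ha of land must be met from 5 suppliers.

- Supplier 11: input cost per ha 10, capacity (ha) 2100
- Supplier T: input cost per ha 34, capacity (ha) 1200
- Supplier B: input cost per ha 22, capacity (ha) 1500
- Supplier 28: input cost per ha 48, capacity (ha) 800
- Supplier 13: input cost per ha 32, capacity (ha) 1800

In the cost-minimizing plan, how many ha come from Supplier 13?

600

Fill from the cheapest supplier first.
Supplier 11 (10): use full 2100 → 2100 ha to go.
Take 1500 from Supplier B at 22 → need 600 more.
Supplier 13 (32): take the remaining 600 → done.
Supplier T, Supplier 28: unused.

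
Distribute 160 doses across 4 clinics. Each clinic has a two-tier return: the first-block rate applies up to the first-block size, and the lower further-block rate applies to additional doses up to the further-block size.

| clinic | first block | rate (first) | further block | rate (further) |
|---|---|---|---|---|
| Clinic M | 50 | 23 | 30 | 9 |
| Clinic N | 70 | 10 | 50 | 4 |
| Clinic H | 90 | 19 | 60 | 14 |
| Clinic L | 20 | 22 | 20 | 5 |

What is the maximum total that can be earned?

3300

Treat each block as its own option and order by rate: Clinic M/tier1 23 > Clinic L/tier1 22 > Clinic H/tier1 19 > Clinic H/tier2 14 > Clinic N/tier1 10 > Clinic M/tier2 9 > Clinic L/tier2 5 > Clinic N/tier2 4.
Clinic M tier1 at 23: fill all 50 ; 110 left.
Clinic L/tier1 (22): +20 ; 90 left.
Clinic H tier1 at 19: fill all 90 ; 0 left.
Total = 23×50 + 22×20 + 19×90 = 3300.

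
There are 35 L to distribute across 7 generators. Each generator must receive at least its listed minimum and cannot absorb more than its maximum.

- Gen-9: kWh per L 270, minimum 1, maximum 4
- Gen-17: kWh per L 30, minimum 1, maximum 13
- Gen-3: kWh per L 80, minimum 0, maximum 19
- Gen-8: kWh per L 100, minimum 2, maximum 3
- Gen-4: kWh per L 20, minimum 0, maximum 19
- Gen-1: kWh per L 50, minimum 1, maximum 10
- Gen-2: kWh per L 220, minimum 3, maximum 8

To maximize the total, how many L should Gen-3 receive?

Meeting every minimum uses 1+1+0+2+0+1+3 = 8 L, leaving 27.
Order the generators by kWh per L: Gen-9 270 > Gen-2 220 > Gen-8 100 > Gen-3 80 > Gen-1 50 > Gen-17 30 > Gen-4 20.
Gen-9: +3 to 4 (cap) ; 24 left.
Give Gen-2 5 more to hit its cap of 8 ; 19 left.
Gen-8: +1 to 3 (cap) ; 18 left.
Only 18 left; Gen-3 takes them to reach 18.

18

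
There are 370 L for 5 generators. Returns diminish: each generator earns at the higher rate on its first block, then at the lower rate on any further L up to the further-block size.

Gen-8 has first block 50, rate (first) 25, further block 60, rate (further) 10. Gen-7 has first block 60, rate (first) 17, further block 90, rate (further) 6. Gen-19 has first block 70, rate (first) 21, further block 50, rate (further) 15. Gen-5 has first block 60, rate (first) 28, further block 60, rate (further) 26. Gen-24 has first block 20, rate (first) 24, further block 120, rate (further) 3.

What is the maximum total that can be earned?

8210

Treat each block as its own option and order by rate: Gen-5/first 28 > Gen-5/second 26 > Gen-8/first 25 > Gen-24/first 24 > Gen-19/first 21 > Gen-7/first 17 > Gen-19/second 15 > Gen-8/second 10 > Gen-7/second 6 > Gen-24/second 3.
Gen-5/first (28): +60 ; 310 left.
Gen-5 second at 26: fill all 60 ; 250 left.
Gen-8 first at 25: fill all 50 ; 200 left.
Gen-24/first (24): +20 ; 180 left.
Gen-19 first at 21: fill all 70 ; 110 left.
Gen-7 first at 17: fill all 60 ; 50 left.
Gen-19/second (15): +50 ; 0 left.
Total = 28×60 + 26×60 + 25×50 + 24×20 + 21×70 + 17×60 + 15×50 = 8210.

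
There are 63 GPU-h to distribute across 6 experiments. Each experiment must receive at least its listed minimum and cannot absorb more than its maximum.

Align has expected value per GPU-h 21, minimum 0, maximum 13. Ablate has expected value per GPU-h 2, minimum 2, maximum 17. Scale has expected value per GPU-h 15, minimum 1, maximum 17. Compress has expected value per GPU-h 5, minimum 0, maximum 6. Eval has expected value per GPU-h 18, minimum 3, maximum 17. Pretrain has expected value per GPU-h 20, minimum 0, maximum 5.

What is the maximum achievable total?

974

Meeting every minimum uses 0+2+1+0+3+0 = 6 GPU-h, leaving 57.
Rank by expected value per GPU-h: Align 21 > Pretrain 20 > Eval 18 > Scale 15 > Compress 5 > Ablate 2.
Align takes 13 more to reach its cap of 13 ; 44 left.
Pretrain takes 5 more to reach its cap of 5 ; 39 left.
Eval: +14 to 17 (cap) ; 25 left.
Scale: +16 to 17 (cap) ; 9 left.
Give Compress 6 more to hit its cap of 6 ; 3 left.
Ablate: +3 (room for 15) → 5. Pool exhausted.
Total = 21×13 + 2×5 + 15×17 + 5×6 + 18×17 + 20×5 = 974.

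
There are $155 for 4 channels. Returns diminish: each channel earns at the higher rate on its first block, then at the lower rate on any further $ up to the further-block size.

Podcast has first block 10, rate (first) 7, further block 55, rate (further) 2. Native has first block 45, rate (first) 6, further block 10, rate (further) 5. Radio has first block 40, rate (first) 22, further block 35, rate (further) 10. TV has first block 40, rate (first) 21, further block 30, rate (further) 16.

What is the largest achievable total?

Order all 8 blocks by rate: Radio/first 22 > TV/first 21 > TV/second 16 > Radio/second 10 > Podcast/first 7 > Native/first 6 > Native/second 5 > Podcast/second 2.
Radio/first (22): +40 → 115 left.
TV first at 21: fill all 40 → 75 left.
TV second at 16: fill all 30 → 45 left.
Radio/second (10): +35 → 10 left.
Podcast first at 7: fill all 10 → 0 left.
Total = 22×40 + 21×40 + 16×30 + 10×35 + 7×10 = 2620.

2620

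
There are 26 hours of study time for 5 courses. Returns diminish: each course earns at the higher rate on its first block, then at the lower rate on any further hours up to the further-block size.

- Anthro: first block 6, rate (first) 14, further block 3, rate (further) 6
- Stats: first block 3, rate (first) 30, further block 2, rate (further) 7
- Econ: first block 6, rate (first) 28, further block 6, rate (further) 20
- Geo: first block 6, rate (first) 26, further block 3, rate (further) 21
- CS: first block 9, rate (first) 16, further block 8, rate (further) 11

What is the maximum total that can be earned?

629

Order all 10 blocks by rate: Stats/T1 30 > Econ/T1 28 > Geo/T1 26 > Geo/T2 21 > Econ/T2 20 > CS/T1 16 > Anthro/T1 14 > CS/T2 11 > Stats/T2 7 > Anthro/T2 6.
Fill Stats T1 block (3 at 30) ; 23 left.
Fill Econ T1 block (6 at 28) ; 17 left.
Geo/T1 (26): +6 ; 11 left.
Geo/T2 (21): +3 ; 8 left.
Econ T2 at 20: fill all 6 ; 2 left.
CS/T1: +2 of 9 at 16; pool empty.
Total = 30×3 + 28×6 + 26×6 + 21×3 + 20×6 + 16×2 = 629.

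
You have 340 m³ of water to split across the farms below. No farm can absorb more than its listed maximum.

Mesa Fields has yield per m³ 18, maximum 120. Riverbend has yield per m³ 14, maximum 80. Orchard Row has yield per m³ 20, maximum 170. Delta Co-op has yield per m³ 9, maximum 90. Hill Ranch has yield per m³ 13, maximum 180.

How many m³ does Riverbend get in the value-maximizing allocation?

Rank by yield per m³: Orchard Row 20 > Mesa Fields 18 > Riverbend 14 > Hill Ranch 13 > Delta Co-op 9.
Orchard Row takes 170 to reach its cap of 170 → 170 left.
Give Mesa Fields 120 to hit its cap of 120 → 50 left.
Riverbend has room for 80 but only 50 remain, so it gets 50.

50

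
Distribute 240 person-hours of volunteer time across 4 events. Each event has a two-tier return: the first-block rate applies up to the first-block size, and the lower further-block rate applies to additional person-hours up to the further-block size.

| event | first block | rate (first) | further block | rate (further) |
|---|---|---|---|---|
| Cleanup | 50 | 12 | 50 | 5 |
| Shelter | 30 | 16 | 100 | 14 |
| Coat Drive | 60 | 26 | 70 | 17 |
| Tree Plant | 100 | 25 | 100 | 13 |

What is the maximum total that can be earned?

Rank every tier by rate: Coat Drive/tier1 26 > Tree Plant/tier1 25 > Coat Drive/tier2 17 > Shelter/tier1 16 > Shelter/tier2 14 > Tree Plant/tier2 13 > Cleanup/tier1 12 > Cleanup/tier2 5.
Coat Drive tier1 at 26: fill all 60 — 180 left.
Tree Plant/tier1 (25): +100 — 80 left.
Coat Drive/tier2 (17): +70 — 10 left.
Shelter tier1 at 16: only 10 left, fill 10.
Total = 26×60 + 25×100 + 17×70 + 16×10 = 5410.

5410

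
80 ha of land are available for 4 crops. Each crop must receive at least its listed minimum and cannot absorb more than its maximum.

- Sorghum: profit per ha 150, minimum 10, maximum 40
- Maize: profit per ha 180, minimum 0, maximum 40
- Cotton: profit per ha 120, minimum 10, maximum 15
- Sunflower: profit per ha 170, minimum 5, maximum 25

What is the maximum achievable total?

Meeting every minimum uses 10+0+10+5 = 25 ha, leaving 55.
Order the crops by profit per ha: Maize 180 > Sunflower 170 > Sorghum 150 > Cotton 120.
Give Maize 40 more to hit its cap of 40 → 15 left.
Sunflower has room for 20 more but only 15 remain, so it gets 20.
Total = 150×10 + 180×40 + 120×10 + 170×20 = 13300.

13300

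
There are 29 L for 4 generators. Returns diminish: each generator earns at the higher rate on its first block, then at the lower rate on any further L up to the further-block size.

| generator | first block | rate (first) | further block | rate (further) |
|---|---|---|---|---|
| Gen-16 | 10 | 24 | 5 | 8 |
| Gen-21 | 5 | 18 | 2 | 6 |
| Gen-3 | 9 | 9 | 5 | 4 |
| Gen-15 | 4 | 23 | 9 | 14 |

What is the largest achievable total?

Treat each block as its own option and order by rate: Gen-16/tier1 24 > Gen-15/tier1 23 > Gen-21/tier1 18 > Gen-15/tier2 14 > Gen-3/tier1 9 > Gen-16/tier2 8 > Gen-21/tier2 6 > Gen-3/tier2 4.
Gen-16 tier1 at 24: fill all 10 ; 19 left.
Fill Gen-15 tier1 block (4 at 23) ; 15 left.
Gen-21/tier1 (18): +5 ; 10 left.
Gen-15 tier2 at 14: fill all 9 ; 1 left.
Gen-3 tier1 at 9: only 1 left, fill 1.
Total = 24×10 + 23×4 + 18×5 + 14×9 + 9×1 = 557.

557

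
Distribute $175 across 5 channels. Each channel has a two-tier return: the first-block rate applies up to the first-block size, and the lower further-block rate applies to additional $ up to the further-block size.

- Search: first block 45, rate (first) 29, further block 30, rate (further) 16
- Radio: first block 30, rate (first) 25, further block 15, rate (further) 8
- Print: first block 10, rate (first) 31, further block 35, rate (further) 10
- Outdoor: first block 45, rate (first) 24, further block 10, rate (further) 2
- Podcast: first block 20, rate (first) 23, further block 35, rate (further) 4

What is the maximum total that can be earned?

Order all 10 blocks by rate: Print/T1 31 > Search/T1 29 > Radio/T1 25 > Outdoor/T1 24 > Podcast/T1 23 > Search/T2 16 > Print/T2 10 > Radio/T2 8 > Podcast/T2 4 > Outdoor/T2 2.
Print T1 at 31: fill all 10 ; 165 left.
Fill Search T1 block (45 at 29) ; 120 left.
Radio/T1 (25): +30 ; 90 left.
Fill Outdoor T1 block (45 at 24) ; 45 left.
Fill Podcast T1 block (20 at 23) ; 25 left.
Search/T2: +25 of 30 at 16; pool empty.
Total = 31×10 + 29×45 + 25×30 + 24×45 + 23×20 + 16×25 = 4305.

4305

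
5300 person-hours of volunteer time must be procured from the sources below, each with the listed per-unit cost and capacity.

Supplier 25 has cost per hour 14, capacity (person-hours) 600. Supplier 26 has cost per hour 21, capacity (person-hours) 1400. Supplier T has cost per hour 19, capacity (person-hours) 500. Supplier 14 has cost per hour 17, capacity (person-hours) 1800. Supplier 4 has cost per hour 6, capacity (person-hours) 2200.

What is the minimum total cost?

Cheapest first:
Supplier 4 (6): use full 2200 → 3100 person-hours to go.
Supplier 25 at 14: take all 600 person-hours → 2500 still needed.
Supplier 14 (17): use full 1800 → 700 person-hours to go.
Supplier T at 19: take all 500 person-hours → 200 still needed.
Supplier 26 (21): take the remaining 200 → done.
Cost = 2200×6 + 600×14 + 1800×17 + 500×19 + 200×21 = 65900.

65900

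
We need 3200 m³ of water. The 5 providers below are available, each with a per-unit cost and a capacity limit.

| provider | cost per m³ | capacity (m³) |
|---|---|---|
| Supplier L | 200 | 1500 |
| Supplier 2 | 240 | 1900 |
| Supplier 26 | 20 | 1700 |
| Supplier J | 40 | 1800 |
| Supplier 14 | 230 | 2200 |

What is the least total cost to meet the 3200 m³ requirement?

94000

Cheapest first:
Supplier 26 (20): use full 1700 ; 1500 m³ to go.
Supplier J (40): take the remaining 1500 ; done.
Supplier L, Supplier 14, Supplier 2: unused.
Cost = 1700×20 + 1500×40 = 94000.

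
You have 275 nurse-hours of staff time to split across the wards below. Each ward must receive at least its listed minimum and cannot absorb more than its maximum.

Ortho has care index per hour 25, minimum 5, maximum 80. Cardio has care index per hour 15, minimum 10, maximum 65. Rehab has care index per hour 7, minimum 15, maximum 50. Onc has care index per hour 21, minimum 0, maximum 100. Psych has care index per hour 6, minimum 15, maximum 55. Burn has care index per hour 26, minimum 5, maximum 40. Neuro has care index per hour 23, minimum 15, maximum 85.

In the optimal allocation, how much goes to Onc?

Meeting every minimum uses 5+10+15+0+15+5+15 = 65 nurse-hours, leaving 210.
Order the wards by care index per hour: Burn 26 > Ortho 25 > Neuro 23 > Onc 21 > Cardio 15 > Rehab 7 > Psych 6.
Burn: +35 to 40 (cap) — 175 left.
Ortho takes 75 more to reach its cap of 80 — 100 left.
Neuro takes 70 more to reach its cap of 85 — 30 left.
Onc has room for 100 more but only 30 remain, so it gets 30.

30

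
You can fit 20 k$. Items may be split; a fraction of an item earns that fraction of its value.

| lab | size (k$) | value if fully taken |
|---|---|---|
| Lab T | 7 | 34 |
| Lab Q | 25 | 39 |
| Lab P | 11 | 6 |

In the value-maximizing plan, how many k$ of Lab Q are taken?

13

Rank by value-to-size ratio: Lab T 34/7≈4.86, Lab Q 39/25≈1.56, Lab P 6/11≈0.545.
Take all of Lab T (7 k$, value 34) ; 13 k$ left.
13 k$ left: a 13/25 share of Lab Q gives 39×13/25 = 20.28.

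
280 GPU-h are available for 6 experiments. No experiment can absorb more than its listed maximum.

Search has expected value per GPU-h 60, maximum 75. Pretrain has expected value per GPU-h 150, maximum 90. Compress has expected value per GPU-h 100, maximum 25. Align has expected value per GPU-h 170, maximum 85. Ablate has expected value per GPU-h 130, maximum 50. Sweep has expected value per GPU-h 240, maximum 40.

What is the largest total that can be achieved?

45550

Rank by expected value per GPU-h: Sweep 240 > Align 170 > Pretrain 150 > Ablate 130 > Compress 100 > Search 60.
Give Sweep 40 to hit its cap of 40 ; 240 left.
Align takes 85 to reach its cap of 85 ; 155 left.
Give Pretrain 90 to hit its cap of 90 ; 65 left.
Ablate: +50 to 50 (cap) ; 15 left.
Compress: +15 (room for 25) → 15. Pool exhausted.
Total = 150×90 + 100×15 + 170×85 + 130×50 + 240×40 = 45550.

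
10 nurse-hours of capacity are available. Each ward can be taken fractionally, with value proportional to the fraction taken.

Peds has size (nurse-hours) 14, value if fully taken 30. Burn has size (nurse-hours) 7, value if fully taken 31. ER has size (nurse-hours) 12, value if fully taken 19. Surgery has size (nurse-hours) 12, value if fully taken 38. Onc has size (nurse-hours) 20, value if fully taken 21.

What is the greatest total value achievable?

Rank by value-to-size ratio: Burn 31/7≈4.43, Surgery 38/12≈3.17, Peds 30/14≈2.14, ER 19/12≈1.58, Onc 21/20≈1.05.
Take all of Burn (7 nurse-hours, value 31) ; 3 nurse-hours left.
Fill the last 3 nurse-hours with part of Surgery: 3/12 of it earns 9.5.
Total value = 40.5.

40.5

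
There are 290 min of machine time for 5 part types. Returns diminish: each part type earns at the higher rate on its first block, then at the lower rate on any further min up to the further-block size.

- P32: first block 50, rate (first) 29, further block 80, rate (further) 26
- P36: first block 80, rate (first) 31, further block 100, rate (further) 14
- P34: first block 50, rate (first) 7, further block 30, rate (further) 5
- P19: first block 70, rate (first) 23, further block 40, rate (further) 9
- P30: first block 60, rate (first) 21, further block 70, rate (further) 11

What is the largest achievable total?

Order all 10 blocks by rate: P36/tier1 31 > P32/tier1 29 > P32/tier2 26 > P19/tier1 23 > P30/tier1 21 > P36/tier2 14 > P30/tier2 11 > P19/tier2 9 > P34/tier1 7 > P34/tier2 5.
P36 tier1 at 31: fill all 80 → 210 left.
P32 tier1 at 29: fill all 50 → 160 left.
P32/tier2 (26): +80 → 80 left.
P19 tier1 at 23: fill all 70 → 10 left.
10 remain; put them into P30 tier1 at 21.
Total = 31×80 + 29×50 + 26×80 + 23×70 + 21×10 = 7830.

7830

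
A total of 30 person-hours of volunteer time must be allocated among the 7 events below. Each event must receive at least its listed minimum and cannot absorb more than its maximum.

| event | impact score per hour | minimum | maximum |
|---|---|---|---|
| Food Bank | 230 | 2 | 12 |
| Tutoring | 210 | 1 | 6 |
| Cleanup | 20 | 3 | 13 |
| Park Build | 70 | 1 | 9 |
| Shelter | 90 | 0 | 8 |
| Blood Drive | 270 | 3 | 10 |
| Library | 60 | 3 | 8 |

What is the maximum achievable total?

5980

Meeting every minimum uses 2+1+3+1+0+3+3 = 13 person-hours, leaving 17.
Rank by impact score per hour: Blood Drive 270 > Food Bank 230 > Tutoring 210 > Shelter 90 > Park Build 70 > Library 60 > Cleanup 20.
Blood Drive takes 7 more to reach its cap of 10 → 10 left.
Food Bank: +10 to 12 (cap) → 0 left.
Total = 230×12 + 210×1 + 20×3 + 70×1 + 270×10 + 60×3 = 5980.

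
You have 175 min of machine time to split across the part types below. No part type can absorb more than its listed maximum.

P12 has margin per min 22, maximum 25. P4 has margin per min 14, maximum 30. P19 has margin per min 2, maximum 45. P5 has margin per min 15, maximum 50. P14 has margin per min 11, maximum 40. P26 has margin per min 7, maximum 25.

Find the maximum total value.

2345

Order the part types by margin per min: P12 22 > P5 15 > P4 14 > P14 11 > P26 7 > P19 2.
Give P12 25 to hit its cap of 25 → 150 left.
Give P5 50 to hit its cap of 50 → 100 left.
Give P4 30 to hit its cap of 30 → 70 left.
Give P14 40 to hit its cap of 40 → 30 left.
Give P26 25 to hit its cap of 25 → 5 left.
P19: +5 (room for 45) → 5. Pool exhausted.
Total = 22×25 + 14×30 + 2×5 + 15×50 + 11×40 + 7×25 = 2345.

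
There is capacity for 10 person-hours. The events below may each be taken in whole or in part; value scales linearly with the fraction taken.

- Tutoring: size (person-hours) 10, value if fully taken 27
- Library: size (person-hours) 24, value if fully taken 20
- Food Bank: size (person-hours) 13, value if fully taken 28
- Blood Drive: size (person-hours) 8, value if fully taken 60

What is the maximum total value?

Sort by value density: Blood Drive 60/8≈7.5, Tutoring 27/10≈2.7, Food Bank 28/13≈2.15, Library 20/24≈0.833.
All 8 person-hours of Blood Drive fit (value 60) ; 2 remain.
Fill the last 2 person-hours with part of Tutoring: 2/10 of it earns 5.4.
Total value = 65.4.

65.4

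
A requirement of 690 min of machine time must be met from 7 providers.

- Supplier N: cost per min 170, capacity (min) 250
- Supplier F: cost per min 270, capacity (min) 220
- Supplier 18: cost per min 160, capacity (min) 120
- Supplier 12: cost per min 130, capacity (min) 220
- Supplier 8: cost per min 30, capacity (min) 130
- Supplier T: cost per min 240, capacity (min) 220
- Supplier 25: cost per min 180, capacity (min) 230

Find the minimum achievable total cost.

Use providers in increasing cost order.
Supplier 8 at 30: take all 130 min → 560 still needed.
Take 220 from Supplier 12 at 130 → need 340 more.
Supplier 18 (160): use full 120 → 220 min to go.
Supplier N at 170: take 220 of its 250 → requirement met.
Supplier 25, Supplier T, Supplier F: unused.
Cost = 130×30 + 220×130 + 120×160 + 220×170 = 89100.

89100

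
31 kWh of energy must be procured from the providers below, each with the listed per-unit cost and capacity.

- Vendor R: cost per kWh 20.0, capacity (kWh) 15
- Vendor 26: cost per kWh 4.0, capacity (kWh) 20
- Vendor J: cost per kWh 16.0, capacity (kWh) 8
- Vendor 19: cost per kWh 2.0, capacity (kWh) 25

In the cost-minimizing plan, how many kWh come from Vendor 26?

6

Fill from the cheapest provider first.
Take 25 from Vendor 19 at 2.0 ; need 6 more.
Vendor 26 (4.0): take the remaining 6 ; done.
Vendor J, Vendor R: unused.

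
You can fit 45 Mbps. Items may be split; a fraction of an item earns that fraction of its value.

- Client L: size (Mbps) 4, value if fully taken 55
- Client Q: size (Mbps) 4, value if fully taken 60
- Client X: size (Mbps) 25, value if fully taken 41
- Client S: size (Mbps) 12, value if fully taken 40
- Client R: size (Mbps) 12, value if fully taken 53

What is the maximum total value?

229.32

Best value per unit of size first: Client Q 60/4≈15, Client L 55/4≈13.8, Client R 53/12≈4.42, Client S 40/12≈3.33, Client X 41/25≈1.64.
Client Q: take in full, 4 Mbps for value 60 → 41 left.
Take all of Client L (4 Mbps, value 55) → 37 Mbps left.
Take all of Client R (12 Mbps, value 53) → 25 Mbps left.
Take all of Client S (12 Mbps, value 40) → 13 Mbps left.
13 Mbps left: a 13/25 share of Client X gives 41×13/25 = 21.32.
Total value = 229.32.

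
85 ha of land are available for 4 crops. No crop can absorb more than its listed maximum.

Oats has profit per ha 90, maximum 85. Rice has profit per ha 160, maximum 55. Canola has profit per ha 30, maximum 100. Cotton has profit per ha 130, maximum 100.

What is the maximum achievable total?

12700

Rank by profit per ha: Rice 160 > Cotton 130 > Oats 90 > Canola 30.
Rice: +55 to 55 (cap) ; 30 left.
Only 30 left; Cotton takes them to reach 30.
Total = 160×55 + 130×30 = 12700.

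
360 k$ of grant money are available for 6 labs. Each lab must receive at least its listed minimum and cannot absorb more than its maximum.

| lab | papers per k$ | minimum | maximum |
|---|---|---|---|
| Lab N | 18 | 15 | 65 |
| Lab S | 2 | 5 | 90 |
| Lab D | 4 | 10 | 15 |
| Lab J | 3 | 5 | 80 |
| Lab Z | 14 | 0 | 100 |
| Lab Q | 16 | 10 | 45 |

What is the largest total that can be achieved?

Meeting every minimum uses 15+5+10+5+0+10 = 45 k$, leaving 315.
Highest papers per k$ first: Lab N 18 > Lab Q 16 > Lab Z 14 > Lab D 4 > Lab J 3 > Lab S 2.
Lab N takes 50 more to reach its cap of 65 → 265 left.
Lab Q takes 35 more to reach its cap of 45 → 230 left.
Give Lab Z 100 more to hit its cap of 100 → 130 left.
Lab D: +5 to 15 (cap) → 125 left.
Lab J: +75 to 80 (cap) → 50 left.
Lab S has room for 85 more but only 50 remain, so it gets 55.
Total = 18×65 + 2×55 + 4×15 + 3×80 + 14×100 + 16×45 = 3700.

3700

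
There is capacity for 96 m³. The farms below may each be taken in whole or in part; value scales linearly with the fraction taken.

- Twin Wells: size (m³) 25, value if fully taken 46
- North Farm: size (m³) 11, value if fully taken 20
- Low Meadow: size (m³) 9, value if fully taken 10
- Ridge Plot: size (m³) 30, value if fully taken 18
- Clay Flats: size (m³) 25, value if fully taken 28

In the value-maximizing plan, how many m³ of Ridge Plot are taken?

Sort by value density: Twin Wells 46/25≈1.84, North Farm 20/11≈1.82, Clay Flats 28/25≈1.12, Low Meadow 10/9≈1.11, Ridge Plot 18/30≈0.6.
Twin Wells: take in full, 25 m³ for value 46 ; 71 left.
Take all of North Farm (11 m³, value 20) ; 60 m³ left.
Take all of Clay Flats (25 m³, value 28) ; 35 m³ left.
All 9 m³ of Low Meadow fit (value 10) ; 26 remain.
Only 26 m³ remain; take 26/30 of Ridge Plot for value 18×26/30 = 15.6.

26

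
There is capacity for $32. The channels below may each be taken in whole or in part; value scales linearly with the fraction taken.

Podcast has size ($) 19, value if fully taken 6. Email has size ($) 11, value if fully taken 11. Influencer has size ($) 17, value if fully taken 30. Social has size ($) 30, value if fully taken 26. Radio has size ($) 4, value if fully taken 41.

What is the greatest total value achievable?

82

Rank by value-to-size ratio: Radio 41/4≈10.2, Influencer 30/17≈1.76, Email 11/11≈1, Social 26/30≈0.867, Podcast 6/19≈0.316.
Take all of Radio (4 $, value 41) ; 28 $ left.
All 17 $ of Influencer fit (value 30) ; 11 remain.
Take all of Email (11 $, value 11) ; 0 $ left.
Total value = 82.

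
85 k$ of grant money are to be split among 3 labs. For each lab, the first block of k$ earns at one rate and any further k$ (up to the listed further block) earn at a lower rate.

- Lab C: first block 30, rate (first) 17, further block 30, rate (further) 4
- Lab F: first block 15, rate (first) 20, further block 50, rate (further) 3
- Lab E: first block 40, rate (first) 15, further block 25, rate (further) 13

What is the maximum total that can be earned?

Rank every tier by rate: Lab F/first 20 > Lab C/first 17 > Lab E/first 15 > Lab E/second 13 > Lab C/second 4 > Lab F/second 3.
Lab F/first (20): +15 ; 70 left.
Lab C/first (17): +30 ; 40 left.
Fill Lab E first block (40 at 15) ; 0 left.
Total = 20×15 + 17×30 + 15×40 = 1410.

1410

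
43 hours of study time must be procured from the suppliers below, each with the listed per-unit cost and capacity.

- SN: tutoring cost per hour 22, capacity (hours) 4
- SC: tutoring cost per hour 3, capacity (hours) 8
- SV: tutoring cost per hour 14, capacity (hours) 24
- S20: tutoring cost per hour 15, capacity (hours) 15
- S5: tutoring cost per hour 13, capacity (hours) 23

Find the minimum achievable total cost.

491

Cheapest first:
SC (3): use full 8 → 35 hours to go.
Take 23 from S5 at 13 → need 12 more.
SV at 14: take 12 of its 24 → requirement met.
S20, SN: unused.
Cost = 8×3 + 23×13 + 12×14 = 491.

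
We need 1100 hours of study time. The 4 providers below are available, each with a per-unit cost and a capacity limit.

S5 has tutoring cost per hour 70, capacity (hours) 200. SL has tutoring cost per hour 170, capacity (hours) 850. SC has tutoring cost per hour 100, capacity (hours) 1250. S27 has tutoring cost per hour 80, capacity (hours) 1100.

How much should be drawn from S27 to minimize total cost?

900

Cheapest first:
S5 (70): use full 200 — 900 hours to go.
S27 (80): take the remaining 900 — done.
SC, SL: unused.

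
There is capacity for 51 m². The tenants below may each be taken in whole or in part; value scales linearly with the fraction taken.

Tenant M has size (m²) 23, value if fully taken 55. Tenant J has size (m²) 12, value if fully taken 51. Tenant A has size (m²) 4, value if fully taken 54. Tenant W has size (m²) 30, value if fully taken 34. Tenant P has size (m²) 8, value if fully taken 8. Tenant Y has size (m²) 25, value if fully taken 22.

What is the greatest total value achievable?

Rank by value-to-size ratio: Tenant A 54/4≈13.5, Tenant J 51/12≈4.25, Tenant M 55/23≈2.39, Tenant W 34/30≈1.13, Tenant P 8/8≈1, Tenant Y 22/25≈0.88.
Take all of Tenant A (4 m², value 54) ; 47 m² left.
Take all of Tenant J (12 m², value 51) ; 35 m² left.
Tenant M: take in full, 23 m² for value 55 ; 12 left.
12 m² left: a 12/30 share of Tenant W gives 34×12/30 = 13.6.
Total value = 173.6.

173.6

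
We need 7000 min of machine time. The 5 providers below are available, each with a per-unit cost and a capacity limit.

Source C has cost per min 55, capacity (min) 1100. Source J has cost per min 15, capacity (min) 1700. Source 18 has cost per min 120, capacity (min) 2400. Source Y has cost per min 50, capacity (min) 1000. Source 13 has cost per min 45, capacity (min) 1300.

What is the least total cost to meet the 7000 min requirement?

Cheapest first:
Source J (15): use full 1700 → 5300 min to go.
Source 13 (45): use full 1300 → 4000 min to go.
Source Y at 50: take all 1000 min → 3000 still needed.
Take 1100 from Source C at 55 → need 1900 more.
Take 1900 from Source 18 at 120 to finish.
Cost = 1700×15 + 1300×45 + 1000×50 + 1100×55 + 1900×120 = 422500.

422500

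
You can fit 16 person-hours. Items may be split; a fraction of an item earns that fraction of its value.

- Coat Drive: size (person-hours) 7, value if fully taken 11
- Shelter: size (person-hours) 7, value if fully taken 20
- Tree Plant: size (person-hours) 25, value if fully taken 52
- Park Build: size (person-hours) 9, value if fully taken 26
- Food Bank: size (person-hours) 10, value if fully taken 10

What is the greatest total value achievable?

46

Sort by value density: Park Build 26/9≈2.89, Shelter 20/7≈2.86, Tree Plant 52/25≈2.08, Coat Drive 11/7≈1.57, Food Bank 10/10≈1.
Take all of Park Build (9 person-hours, value 26) ; 7 person-hours left.
Take all of Shelter (7 person-hours, value 20) ; 0 person-hours left.
Total value = 46.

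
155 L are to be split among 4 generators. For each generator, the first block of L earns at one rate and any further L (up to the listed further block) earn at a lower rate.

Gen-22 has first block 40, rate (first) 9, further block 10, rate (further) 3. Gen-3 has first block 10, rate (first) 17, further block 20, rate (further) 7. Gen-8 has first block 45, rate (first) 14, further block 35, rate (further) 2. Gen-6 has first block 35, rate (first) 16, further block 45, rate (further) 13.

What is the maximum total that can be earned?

Treat each block as its own option and order by rate: Gen-3/T1 17 > Gen-6/T1 16 > Gen-8/T1 14 > Gen-6/T2 13 > Gen-22/T1 9 > Gen-3/T2 7 > Gen-22/T2 3 > Gen-8/T2 2.
Gen-3/T1 (17): +10 → 145 left.
Gen-6 T1 at 16: fill all 35 → 110 left.
Gen-8/T1 (14): +45 → 65 left.
Gen-6 T2 at 13: fill all 45 → 20 left.
Gen-22/T1: +20 of 40 at 9; pool empty.
Total = 17×10 + 16×35 + 14×45 + 13×45 + 9×20 = 2125.

2125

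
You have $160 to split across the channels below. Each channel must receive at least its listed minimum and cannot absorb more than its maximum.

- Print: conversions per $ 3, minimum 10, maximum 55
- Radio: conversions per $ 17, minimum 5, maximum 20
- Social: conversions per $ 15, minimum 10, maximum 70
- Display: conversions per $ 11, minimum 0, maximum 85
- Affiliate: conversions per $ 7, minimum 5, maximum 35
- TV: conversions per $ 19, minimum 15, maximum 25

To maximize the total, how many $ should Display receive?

Meeting every minimum uses 10+5+10+0+5+15 = 45 $, leaving 115.
Order the channels by conversions per $: TV 19 > Radio 17 > Social 15 > Display 11 > Affiliate 7 > Print 3.
Give TV 10 more to hit its cap of 25 — 105 left.
Give Radio 15 more to hit its cap of 20 — 90 left.
Social takes 60 more to reach its cap of 70 — 30 left.
Display: +30 (room for 85) → 30. Pool exhausted.

30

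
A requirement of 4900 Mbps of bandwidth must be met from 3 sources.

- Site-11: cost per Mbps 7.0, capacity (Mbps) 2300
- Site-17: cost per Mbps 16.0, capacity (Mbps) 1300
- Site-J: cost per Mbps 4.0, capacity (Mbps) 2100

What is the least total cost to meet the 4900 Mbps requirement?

32500

Use sources in increasing cost order.
Site-J (4.0): use full 2100 → 2800 Mbps to go.
Site-11 at 7.0: take all 2300 Mbps → 500 still needed.
Take 500 from Site-17 at 16.0 to finish.
Cost = 2100×4.0 + 2300×7.0 + 500×16.0 = 32500.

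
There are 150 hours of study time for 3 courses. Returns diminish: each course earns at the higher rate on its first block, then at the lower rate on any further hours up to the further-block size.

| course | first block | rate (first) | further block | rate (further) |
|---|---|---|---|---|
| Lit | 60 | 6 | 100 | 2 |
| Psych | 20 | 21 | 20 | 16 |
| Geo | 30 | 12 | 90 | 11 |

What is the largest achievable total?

Treat each block as its own option and order by rate: Psych/tier1 21 > Psych/tier2 16 > Geo/tier1 12 > Geo/tier2 11 > Lit/tier1 6 > Lit/tier2 2.
Psych tier1 at 21: fill all 20 ; 130 left.
Psych tier2 at 16: fill all 20 ; 110 left.
Fill Geo tier1 block (30 at 12) ; 80 left.
Geo tier2 at 11: only 80 left, fill 80.
Total = 21×20 + 16×20 + 12×30 + 11×80 = 1980.

1980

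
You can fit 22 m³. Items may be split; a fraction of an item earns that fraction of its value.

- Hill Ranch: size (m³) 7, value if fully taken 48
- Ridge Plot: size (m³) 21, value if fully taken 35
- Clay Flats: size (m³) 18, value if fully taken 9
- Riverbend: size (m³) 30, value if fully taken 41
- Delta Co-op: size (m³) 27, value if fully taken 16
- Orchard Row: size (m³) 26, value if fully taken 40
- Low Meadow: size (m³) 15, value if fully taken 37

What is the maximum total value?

Rank by value-to-size ratio: Hill Ranch 48/7≈6.86, Low Meadow 37/15≈2.47, Ridge Plot 35/21≈1.67, Orchard Row 40/26≈1.54, Riverbend 41/30≈1.37, Delta Co-op 16/27≈0.593, Clay Flats 9/18≈0.5.
Take all of Hill Ranch (7 m³, value 48) ; 15 m³ left.
Take all of Low Meadow (15 m³, value 37) ; 0 m³ left.
Total value = 85.

85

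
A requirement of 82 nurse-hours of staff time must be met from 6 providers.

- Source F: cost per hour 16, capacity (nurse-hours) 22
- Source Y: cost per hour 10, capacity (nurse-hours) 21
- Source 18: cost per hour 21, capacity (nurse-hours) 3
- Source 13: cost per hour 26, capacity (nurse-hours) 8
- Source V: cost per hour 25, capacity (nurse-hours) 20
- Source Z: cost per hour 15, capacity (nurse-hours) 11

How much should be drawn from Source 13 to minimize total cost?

Use providers in increasing cost order.
Take 21 from Source Y at 10 — need 61 more.
Take 11 from Source Z at 15 — need 50 more.
Take 22 from Source F at 16 — need 28 more.
Source 18 (21): use full 3 — 25 nurse-hours to go.
Source V at 25: take all 20 nurse-hours — 5 still needed.
Take 5 from Source 13 at 26 to finish.

5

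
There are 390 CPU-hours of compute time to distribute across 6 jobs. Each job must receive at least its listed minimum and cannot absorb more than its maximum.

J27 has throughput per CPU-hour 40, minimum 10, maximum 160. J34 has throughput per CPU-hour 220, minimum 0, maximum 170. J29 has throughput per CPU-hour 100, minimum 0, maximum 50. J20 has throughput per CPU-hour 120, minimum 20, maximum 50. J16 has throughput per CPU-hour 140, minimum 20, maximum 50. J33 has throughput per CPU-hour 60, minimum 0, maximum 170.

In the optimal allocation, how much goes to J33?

Meeting every minimum uses 10+0+0+20+20+0 = 50 CPU-hours, leaving 340.
Highest throughput per CPU-hour first: J34 220 > J16 140 > J20 120 > J29 100 > J33 60 > J27 40.
J34 takes 170 more to reach its cap of 170 ; 170 left.
Give J16 30 more to hit its cap of 50 ; 140 left.
J20: +30 to 50 (cap) ; 110 left.
J29 takes 50 more to reach its cap of 50 ; 60 left.
Only 60 left; J33 takes them to reach 60.

60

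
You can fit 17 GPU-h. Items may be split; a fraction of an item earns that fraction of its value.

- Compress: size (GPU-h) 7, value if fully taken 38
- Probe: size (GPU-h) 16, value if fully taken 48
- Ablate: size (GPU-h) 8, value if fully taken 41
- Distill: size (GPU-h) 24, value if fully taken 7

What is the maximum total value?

Rank by value-to-size ratio: Compress 38/7≈5.43, Ablate 41/8≈5.12, Probe 48/16≈3, Distill 7/24≈0.292.
Compress: take in full, 7 GPU-h for value 38 ; 10 left.
All 8 GPU-h of Ablate fit (value 41) ; 2 remain.
Only 2 GPU-h remain; take 2/16 of Probe for value 48×2/16 = 6.
Total value = 85.

85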